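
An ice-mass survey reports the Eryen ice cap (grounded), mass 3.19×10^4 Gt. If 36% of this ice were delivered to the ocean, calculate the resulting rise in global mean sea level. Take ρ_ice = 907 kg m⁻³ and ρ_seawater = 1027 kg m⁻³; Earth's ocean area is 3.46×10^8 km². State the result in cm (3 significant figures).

Eryen: 0.36 × 3.19×10^4 Gt = 1.148×10^16 kg; dividing by ρ_w = 1027 kg m⁻³ gives 1.118×10^13 m³ of water.
Spread over 3.46×10^14 m² of ocean, Δh = 1.118×10^13 / 3.46×10^14 = 0.0323 m = 3.23 cm.

≈ 3.23 cm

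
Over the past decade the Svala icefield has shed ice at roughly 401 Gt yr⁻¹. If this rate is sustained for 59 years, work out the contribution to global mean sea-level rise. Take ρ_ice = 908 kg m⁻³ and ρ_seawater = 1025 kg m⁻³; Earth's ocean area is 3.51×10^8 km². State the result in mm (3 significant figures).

≈ 65.8 mm

Total mass lost = 401 Gt/yr × 59 yr = 2.366×10^4 Gt = 2.366×10^16 kg.
ρ_w = 1025 kg m⁻³, so water volume = 2.366×10^16 / 1025 = 2.308×10^13 m³.
Δh = 2.308×10^13 / 3.51×10^14 = 0.0658 m = 65.8 mm.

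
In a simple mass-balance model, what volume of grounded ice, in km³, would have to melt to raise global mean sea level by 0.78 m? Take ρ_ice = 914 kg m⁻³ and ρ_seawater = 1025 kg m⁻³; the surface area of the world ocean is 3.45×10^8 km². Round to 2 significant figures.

Required water volume = Δh × A = 0.78 m × 3.45×10^14 m² = 2.691×10^14 m³ = 2.691×10^5 km³.
Ice volume = water volume × ρ_w/ρ_ice = 2.691×10^5 × 1025/914 = 3.0×10^5 km³.

≈ 3.0×10^5 km³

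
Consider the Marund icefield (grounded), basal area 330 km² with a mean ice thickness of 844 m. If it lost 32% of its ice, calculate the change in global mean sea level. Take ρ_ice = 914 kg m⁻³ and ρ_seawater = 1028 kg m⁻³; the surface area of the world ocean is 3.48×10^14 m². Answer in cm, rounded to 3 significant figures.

≈ 0.0228 cm

Marund: ice volume = 330 km² × 844 m = 278.5 km³; 0.32 × 278.5 × (914/1028) = 79.24 km³ of water.
Spread over 3.48×10^14 m² of ocean, Δh = 7.924×10^10 / 3.48×10^14 = 2.28×10^-4 m = 0.0228 cm.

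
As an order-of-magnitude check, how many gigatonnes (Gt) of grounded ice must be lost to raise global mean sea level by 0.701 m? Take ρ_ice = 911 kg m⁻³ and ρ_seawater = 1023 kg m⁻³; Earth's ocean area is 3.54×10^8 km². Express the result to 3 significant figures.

Required water volume = Δh × A = 0.701 m × 3.54×10^14 m² = 2.482×10^14 m³.
ρ_w = 1023 kg m⁻³, so the mass of water = 2.482×10^14 m³ × 1023 kg m⁻³ = 2.539×10^17 kg = 2.54×10^5 Gt (and the same mass of ice, by conservation).

≈ 2.54×10^5 Gt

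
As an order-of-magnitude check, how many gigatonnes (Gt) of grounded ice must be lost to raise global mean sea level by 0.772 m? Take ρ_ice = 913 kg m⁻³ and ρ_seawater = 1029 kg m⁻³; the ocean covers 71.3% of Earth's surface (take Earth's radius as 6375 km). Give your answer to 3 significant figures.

≈ 2.89×10^5 Gt

Required water volume = Δh × A = 0.772 m × 3.64×10^14 m² = 2.811×10^14 m³.
ρ_w = 1029 kg m⁻³, so the mass of water = 2.811×10^14 m³ × 1029 kg m⁻³ = 2.893×10^17 kg = 2.89×10^5 Gt (and the same mass of ice, by conservation).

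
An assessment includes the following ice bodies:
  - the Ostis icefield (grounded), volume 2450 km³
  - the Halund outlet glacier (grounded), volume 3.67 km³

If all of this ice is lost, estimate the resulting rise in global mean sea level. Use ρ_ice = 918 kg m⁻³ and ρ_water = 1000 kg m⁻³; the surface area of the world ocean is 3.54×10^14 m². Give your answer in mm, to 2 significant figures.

Ostis: 2450 km³ × (918/1000) = 2249 km³ of water.
Halund: 3.67 km³ × (918/1000) = 3.369 km³ of water.
Total added water ≈ 2.252×10^12 m³ over 3.54×10^14 m² → Δh = 6.36×10^-3 m = 6.4 mm.

≈ 6.4 mm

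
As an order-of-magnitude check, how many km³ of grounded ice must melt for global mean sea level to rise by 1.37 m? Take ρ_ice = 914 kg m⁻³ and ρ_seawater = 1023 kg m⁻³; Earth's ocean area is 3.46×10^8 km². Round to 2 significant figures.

≈ 5.3×10^5 km³

Required water volume = Δh × A = 1.37 m × 3.46×10^14 m² = 4.740×10^14 m³ = 4.740×10^5 km³.
Ice volume = water volume × ρ_w/ρ_ice = 4.740×10^5 × 1023/914 = 5.3×10^5 km³.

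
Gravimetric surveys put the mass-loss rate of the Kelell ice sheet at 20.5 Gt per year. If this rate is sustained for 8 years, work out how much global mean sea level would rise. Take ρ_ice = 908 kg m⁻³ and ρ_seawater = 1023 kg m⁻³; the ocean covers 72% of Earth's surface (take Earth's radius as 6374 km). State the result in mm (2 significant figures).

Total mass lost = 20.5 Gt/yr × 8 yr = 164.0 Gt = 1.640×10^14 kg.
ρ_w = 1023 kg m⁻³, so water volume = 1.640×10^14 / 1023 = 1.603×10^11 m³.
Δh = 1.603×10^11 / 3.68×10^14 = 4.36×10^-4 m = 0.44 mm.

≈ 0.44 mm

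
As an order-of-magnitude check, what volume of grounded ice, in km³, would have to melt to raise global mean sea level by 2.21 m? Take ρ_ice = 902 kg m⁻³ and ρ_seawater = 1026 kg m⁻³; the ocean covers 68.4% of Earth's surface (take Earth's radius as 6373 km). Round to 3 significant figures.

≈ 8.78×10^5 km³

Required water volume = Δh × A = 2.21 m × 3.49×10^14 m² = 7.715×10^14 m³ = 7.715×10^5 km³.
Ice volume = water volume × ρ_w/ρ_ice = 7.715×10^5 × 1026/902 = 8.78×10^5 km³.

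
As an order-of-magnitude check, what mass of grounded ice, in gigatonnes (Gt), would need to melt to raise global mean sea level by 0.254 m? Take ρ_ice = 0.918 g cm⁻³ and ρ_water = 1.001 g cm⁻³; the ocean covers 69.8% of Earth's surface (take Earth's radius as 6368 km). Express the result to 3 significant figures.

Required water volume = Δh × A = 0.254 m × 3.56×10^14 m² = 9.035×10^13 m³.
ρ_w = 1.001 g cm⁻³ = 1001 kg m⁻³, so the mass of water = 9.035×10^13 m³ × 1001 kg m⁻³ = 9.044×10^16 kg = 9.04×10^4 Gt (and the same mass of ice, by conservation).

≈ 9.04×10^4 Gt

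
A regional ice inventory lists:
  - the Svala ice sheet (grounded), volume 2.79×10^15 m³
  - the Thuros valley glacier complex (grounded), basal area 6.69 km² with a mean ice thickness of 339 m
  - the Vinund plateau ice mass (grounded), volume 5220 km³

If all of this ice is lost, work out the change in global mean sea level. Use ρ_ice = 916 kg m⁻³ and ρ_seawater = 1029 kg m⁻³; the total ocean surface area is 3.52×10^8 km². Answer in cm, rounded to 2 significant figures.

Svala: 2.79×10^15 m³ × (916/1029) = 2.484×10^15 m³ of water.
Thuros: ice volume = 6.69 km² × 339 m = 2.268 km³; 2.268 × (916/1029) = 2.019 km³ of water.
Vinund: 5220 km³ × (916/1029) = 4647 km³ of water.
Total added water ≈ 2.488×10^15 m³ over 3.52×10^14 m² → Δh = 7.07 m = 710 cm.

≈ 710 cm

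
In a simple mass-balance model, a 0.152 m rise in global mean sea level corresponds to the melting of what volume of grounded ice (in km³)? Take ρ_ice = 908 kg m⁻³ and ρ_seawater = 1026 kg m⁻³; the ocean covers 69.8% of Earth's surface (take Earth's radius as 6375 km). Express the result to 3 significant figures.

≈ 6.12×10^4 km³

Required water volume = Δh × A = 0.152 m × 3.56×10^14 m² = 5.418×10^13 m³ = 5.418×10^4 km³.
Ice volume = water volume × ρ_w/ρ_ice = 5.418×10^4 × 1026/908 = 6.12×10^4 km³.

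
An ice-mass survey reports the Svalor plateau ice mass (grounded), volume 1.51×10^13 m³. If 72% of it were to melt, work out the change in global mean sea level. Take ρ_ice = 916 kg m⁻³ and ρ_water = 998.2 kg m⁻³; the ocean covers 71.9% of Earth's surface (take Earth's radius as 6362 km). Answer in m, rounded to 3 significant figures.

Svalor: 0.72 × 1.51×10^13 m³ × (916/998.2) = 9.977×10^12 m³ of water.
Spread over 3.66×10^14 m² of ocean, Δh = 9.977×10^12 / 3.66×10^14 = 0.0273 m.

≈ 0.0273 m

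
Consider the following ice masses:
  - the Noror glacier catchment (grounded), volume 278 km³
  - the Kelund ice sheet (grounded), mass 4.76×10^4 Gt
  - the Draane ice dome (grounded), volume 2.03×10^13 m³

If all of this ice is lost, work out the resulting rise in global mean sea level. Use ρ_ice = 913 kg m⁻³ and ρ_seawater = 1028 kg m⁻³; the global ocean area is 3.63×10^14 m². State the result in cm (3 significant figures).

Noror: 278 km³ × (913/1028) = 246.9 km³ of water.
Kelund: 4.76×10^4 Gt = 4.760×10^16 kg; dividing by ρ_w = 1028 kg m⁻³ gives 4.630×10^13 m³ of water.
Draane: 2.03×10^13 m³ × (913/1028) = 1.803×10^13 m³ of water.
Total added water ≈ 6.458×10^13 m³ over 3.63×10^14 m² → Δh = 0.178 m = 17.8 cm.

≈ 17.8 cm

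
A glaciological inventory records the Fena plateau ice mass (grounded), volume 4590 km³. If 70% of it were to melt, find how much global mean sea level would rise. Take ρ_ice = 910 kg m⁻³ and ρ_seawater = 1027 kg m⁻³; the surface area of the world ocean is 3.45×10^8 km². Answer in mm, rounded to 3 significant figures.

≈ 8.25 mm

Fena: 0.7 × 4590 km³ × (910/1027) = 2847 km³ of water.
Spread over 3.45×10^14 m² of ocean, Δh = 2.847×10^12 / 3.45×10^14 = 8.25×10^-3 m = 8.25 mm.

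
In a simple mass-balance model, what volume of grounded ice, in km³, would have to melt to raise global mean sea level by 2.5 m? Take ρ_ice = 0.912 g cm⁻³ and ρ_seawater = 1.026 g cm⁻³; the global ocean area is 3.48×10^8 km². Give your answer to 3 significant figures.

≈ 9.79×10^5 km³

Required water volume = Δh × A = 2.5 m × 3.48×10^14 m² = 8.700×10^14 m³ = 8.700×10^5 km³.
Ice volume = water volume × ρ_w/ρ_ice = 8.700×10^5 × 1026/912 = 9.79×10^5 km³.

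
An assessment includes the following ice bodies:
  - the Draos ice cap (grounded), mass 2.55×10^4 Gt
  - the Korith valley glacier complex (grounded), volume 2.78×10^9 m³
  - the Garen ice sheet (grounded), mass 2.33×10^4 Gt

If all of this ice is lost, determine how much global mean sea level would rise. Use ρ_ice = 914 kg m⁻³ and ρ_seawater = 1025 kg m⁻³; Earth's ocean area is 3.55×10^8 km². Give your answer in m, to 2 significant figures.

≈ 0.13 m

Draos: 2.55×10^4 Gt = 2.550×10^16 kg; dividing by ρ_w = 1025 kg m⁻³ gives 2.488×10^13 m³ of water.
Korith: 2.78×10^9 m³ × (914/1025) = 2.479×10^9 m³ of water.
Garen: 2.33×10^4 Gt = 2.330×10^16 kg; dividing by ρ_w = 1025 kg m⁻³ gives 2.273×10^13 m³ of water.
Total added water ≈ 4.761×10^13 m³ over 3.55×10^14 m² → Δh = 0.134 m.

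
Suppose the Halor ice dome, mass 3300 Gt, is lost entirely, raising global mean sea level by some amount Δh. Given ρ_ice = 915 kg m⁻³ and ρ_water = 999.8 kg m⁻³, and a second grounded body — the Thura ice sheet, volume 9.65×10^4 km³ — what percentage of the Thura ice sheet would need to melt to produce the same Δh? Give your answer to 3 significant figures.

Equal sea-level rise means equal mass of meltwater, i.e. equal mass of ice lost.
Ice mass of Halor: 3.300×10^15 kg; ice mass of Thura: 8.830×10^16 kg.
Fraction required = 3.300×10^15 / 8.830×10^16 = 0.0374 → 3.74 %.

≈ 3.74 %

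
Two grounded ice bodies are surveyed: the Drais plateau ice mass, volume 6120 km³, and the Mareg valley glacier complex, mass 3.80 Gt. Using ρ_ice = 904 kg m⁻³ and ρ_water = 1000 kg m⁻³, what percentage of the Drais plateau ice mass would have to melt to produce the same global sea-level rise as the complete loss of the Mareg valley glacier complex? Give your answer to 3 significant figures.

Equal sea-level rise means equal mass of meltwater, i.e. equal mass of ice lost.
Ice mass of Mareg: 3.800×10^12 kg; ice mass of Drais: 5.532×10^15 kg.
Fraction required = 3.800×10^12 / 5.532×10^15 = 6.87×10^-4 → 0.0687 %.

≈ 0.0687 %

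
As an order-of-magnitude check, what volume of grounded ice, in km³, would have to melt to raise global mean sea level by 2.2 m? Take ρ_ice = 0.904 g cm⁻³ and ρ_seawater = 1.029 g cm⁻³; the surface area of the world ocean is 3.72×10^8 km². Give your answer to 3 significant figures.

≈ 9.32×10^5 km³

Required water volume = Δh × A = 2.2 m × 3.72×10^14 m² = 8.184×10^14 m³ = 8.184×10^5 km³.
Ice volume = water volume × ρ_w/ρ_ice = 8.184×10^5 × 1029/904 = 9.32×10^5 km³.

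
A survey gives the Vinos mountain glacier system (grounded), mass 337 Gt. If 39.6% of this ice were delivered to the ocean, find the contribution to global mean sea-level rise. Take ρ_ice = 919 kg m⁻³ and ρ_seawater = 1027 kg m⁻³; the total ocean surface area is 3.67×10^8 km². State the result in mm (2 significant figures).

Vinos: 0.396 × 337 Gt = 1.335×10^14 kg; dividing by ρ_w = 1027 kg m⁻³ gives 1.299×10^11 m³ of water.
Spread over 3.67×10^14 m² of ocean, Δh = 1.299×10^11 / 3.67×10^14 = 3.54×10^-4 m = 0.35 mm.

≈ 0.35 mm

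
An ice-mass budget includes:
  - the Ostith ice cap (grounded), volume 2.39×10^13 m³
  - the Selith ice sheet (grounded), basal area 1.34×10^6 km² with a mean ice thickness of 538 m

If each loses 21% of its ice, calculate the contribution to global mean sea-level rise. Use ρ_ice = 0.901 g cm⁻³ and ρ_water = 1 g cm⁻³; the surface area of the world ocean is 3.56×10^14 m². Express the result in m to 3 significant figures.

≈ 0.396 m

Ostith: 0.21 × 2.39×10^13 m³ × (901/1000) = 4.522×10^12 m³ of water.
Selith: ice volume = 1.34×10^6 km² × 538 m = 7.209×10^5 km³; 0.21 × 7.209×10^5 × (901/1000) = 1.364×10^5 km³ of water.
Total added water ≈ 1.409×10^14 m³ over 3.56×10^14 m² → Δh = 0.396 m.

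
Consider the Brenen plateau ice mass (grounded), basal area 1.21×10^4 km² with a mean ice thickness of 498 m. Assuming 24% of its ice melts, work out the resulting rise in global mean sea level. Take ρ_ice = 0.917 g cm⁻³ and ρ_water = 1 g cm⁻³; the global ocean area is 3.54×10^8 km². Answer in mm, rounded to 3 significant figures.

≈ 3.75 mm

Brenen: ice volume = 1.21×10^4 km² × 498 m = 6026 km³; 0.24 × 6026 × (917/1000) = 1326 km³ of water.
Spread over 3.54×10^14 m² of ocean, Δh = 1.326×10^12 / 3.54×10^14 = 3.75×10^-3 m = 3.75 mm.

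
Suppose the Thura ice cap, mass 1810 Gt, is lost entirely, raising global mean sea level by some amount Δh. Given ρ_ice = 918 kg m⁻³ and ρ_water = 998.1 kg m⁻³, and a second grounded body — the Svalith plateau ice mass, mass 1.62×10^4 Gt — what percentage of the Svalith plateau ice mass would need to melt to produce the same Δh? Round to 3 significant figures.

≈ 11.2 %

Equal sea-level rise means equal mass of meltwater, i.e. equal mass of ice lost.
Ice mass of Thura: 1.810×10^15 kg; ice mass of Svalith: 1.620×10^16 kg.
Fraction required = 1.810×10^15 / 1.620×10^16 = 0.112 → 11.2 %.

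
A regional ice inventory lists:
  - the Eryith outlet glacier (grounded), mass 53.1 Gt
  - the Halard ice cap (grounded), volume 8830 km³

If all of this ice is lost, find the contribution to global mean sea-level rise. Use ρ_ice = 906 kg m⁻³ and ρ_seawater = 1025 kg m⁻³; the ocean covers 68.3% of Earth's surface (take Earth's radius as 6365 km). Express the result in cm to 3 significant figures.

≈ 2.26 cm

Eryith: 53.1 Gt = 5.310×10^13 kg; dividing by ρ_w = 1025 kg m⁻³ gives 5.180×10^10 m³ of water.
Halard: 8830 km³ × (906/1025) = 7805 km³ of water.
Total added water ≈ 7.857×10^12 m³ over 3.48×10^14 m² → Δh = 0.0226 m = 2.26 cm.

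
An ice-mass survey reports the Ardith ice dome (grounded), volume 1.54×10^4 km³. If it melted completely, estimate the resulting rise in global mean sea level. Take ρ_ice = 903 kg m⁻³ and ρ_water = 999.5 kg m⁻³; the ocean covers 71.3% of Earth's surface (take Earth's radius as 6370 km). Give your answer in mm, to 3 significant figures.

≈ 38.3 mm

Ardith: 1.54×10^4 km³ × (903/999.5) = 1.391×10^4 km³ of water.
Spread over 3.64×10^14 m² of ocean, Δh = 1.391×10^13 / 3.64×10^14 = 0.0383 m = 38.3 mm.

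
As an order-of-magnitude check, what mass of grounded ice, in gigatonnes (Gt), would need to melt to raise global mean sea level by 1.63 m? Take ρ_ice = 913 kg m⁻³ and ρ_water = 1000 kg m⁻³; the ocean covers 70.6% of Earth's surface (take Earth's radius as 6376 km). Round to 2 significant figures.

Required water volume = Δh × A = 1.63 m × 3.61×10^14 m² = 5.879×10^14 m³.
ρ_w = 1000 kg m⁻³, so the mass of water = 5.879×10^14 m³ × 1000 kg m⁻³ = 5.879×10^17 kg = 5.9×10^5 Gt (and the same mass of ice, by conservation).

≈ 5.9×10^5 Gt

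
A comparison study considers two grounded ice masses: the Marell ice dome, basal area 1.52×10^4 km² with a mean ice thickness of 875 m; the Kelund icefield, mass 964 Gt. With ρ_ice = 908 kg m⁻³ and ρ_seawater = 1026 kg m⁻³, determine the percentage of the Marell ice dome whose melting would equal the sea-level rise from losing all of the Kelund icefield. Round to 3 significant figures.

≈ 7.98 %

Equal sea-level rise means equal mass of meltwater, i.e. equal mass of ice lost.
Ice mass of Kelund: 9.640×10^14 kg; ice mass of Marell: 1.208×10^16 kg.
Fraction required = 9.640×10^14 / 1.208×10^16 = 0.0798 → 7.98 %.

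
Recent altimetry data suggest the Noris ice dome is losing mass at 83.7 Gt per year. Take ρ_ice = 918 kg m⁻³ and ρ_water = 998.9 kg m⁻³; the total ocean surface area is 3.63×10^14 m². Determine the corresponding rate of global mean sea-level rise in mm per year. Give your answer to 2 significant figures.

ρ_w = 998.9 kg m⁻³. Annual water volume added = 83.7 Gt / ρ_w = 8.370×10^13 kg / 998.9 kg m⁻³ = 8.379×10^10 m³.
Δh per year = 8.379×10^10 / 3.63×10^14 = 2.31×10^-4 m = 0.23 mm.

≈ 0.23 mm/yr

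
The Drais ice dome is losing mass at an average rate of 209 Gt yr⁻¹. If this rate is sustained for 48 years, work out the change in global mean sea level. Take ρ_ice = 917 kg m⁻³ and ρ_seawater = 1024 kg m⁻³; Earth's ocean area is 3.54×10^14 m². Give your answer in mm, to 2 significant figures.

Total mass lost = 209 Gt/yr × 48 yr = 1.003×10^4 Gt = 1.003×10^16 kg.
ρ_w = 1024 kg m⁻³, so water volume = 1.003×10^16 / 1024 = 9.797×10^12 m³.
Δh = 9.797×10^12 / 3.54×10^14 = 0.0277 m = 28 mm.

≈ 28 mm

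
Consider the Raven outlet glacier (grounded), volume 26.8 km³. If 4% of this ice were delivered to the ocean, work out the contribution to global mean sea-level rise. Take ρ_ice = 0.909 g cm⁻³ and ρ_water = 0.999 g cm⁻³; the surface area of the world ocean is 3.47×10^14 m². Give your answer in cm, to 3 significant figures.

Raven: 0.04 × 26.8 km³ × (909/999) = 0.9754 km³ of water.
Spread over 3.47×10^14 m² of ocean, Δh = 9.754×10^8 / 3.47×10^14 = 2.81×10^-6 m = 2.81×10^-4 cm.

≈ 2.81×10^-4 cm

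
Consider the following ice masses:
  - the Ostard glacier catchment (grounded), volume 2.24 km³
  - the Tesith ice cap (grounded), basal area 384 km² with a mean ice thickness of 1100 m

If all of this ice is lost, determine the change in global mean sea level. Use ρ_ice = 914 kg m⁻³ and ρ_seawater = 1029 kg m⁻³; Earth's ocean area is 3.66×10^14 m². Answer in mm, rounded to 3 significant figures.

Ostard: 2.24 km³ × (914/1029) = 1.990 km³ of water.
Tesith: ice volume = 384 km² × 1100 m = 422.4 km³; 422.4 × (914/1029) = 375.2 km³ of water.
Total added water ≈ 3.772×10^11 m³ over 3.66×10^14 m² → Δh = 1.03×10^-3 m = 1.03 mm.

≈ 1.03 mm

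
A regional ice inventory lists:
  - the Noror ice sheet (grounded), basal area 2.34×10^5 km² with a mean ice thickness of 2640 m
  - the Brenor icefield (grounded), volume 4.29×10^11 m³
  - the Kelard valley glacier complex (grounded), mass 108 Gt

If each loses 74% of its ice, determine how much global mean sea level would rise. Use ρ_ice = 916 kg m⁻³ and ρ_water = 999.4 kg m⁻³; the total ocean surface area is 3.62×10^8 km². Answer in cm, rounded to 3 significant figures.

≈ 116 cm

Noror: ice volume = 2.34×10^5 km² × 2640 m = 6.178×10^5 km³; 0.74 × 6.178×10^5 × (916/999.4) = 4.190×10^5 km³ of water.
Brenor: 0.74 × 4.29×10^11 m³ × (916/999.4) = 2.910×10^11 m³ of water.
Kelard: 0.74 × 108 Gt = 7.992×10^13 kg; dividing by ρ_w = 999.4 kg m⁻³ gives 7.997×10^10 m³ of water.
Total added water ≈ 4.194×10^14 m³ over 3.62×10^14 m² → Δh = 1.16 m = 116 cm.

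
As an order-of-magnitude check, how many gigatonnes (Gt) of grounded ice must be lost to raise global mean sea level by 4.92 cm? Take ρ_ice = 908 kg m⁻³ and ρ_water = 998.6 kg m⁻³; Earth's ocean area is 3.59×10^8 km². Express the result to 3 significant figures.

Required water volume = Δh × A = 0.0492 m × 3.59×10^14 m² = 1.766×10^13 m³.
ρ_w = 998.6 kg m⁻³, so the mass of water = 1.766×10^13 m³ × 998.6 kg m⁻³ = 1.764×10^16 kg = 1.76×10^4 Gt (and the same mass of ice, by conservation).

≈ 1.76×10^4 Gt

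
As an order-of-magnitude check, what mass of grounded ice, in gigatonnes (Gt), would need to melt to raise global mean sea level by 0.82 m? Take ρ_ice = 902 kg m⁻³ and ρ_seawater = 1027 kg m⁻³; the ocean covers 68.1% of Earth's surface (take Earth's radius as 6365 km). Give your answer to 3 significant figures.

≈ 2.92×10^5 Gt

Required water volume = Δh × A = 0.82 m × 3.47×10^14 m² = 2.843×10^14 m³.
ρ_w = 1027 kg m⁻³, so the mass of water = 2.843×10^14 m³ × 1027 kg m⁻³ = 2.920×10^17 kg = 2.92×10^5 Gt (and the same mass of ice, by conservation).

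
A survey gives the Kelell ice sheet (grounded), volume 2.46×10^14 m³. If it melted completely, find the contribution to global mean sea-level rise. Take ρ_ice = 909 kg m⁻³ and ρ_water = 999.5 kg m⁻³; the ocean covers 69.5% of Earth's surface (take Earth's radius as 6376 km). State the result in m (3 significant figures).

≈ 0.630 m

Kelell: 2.46×10^14 m³ × (909/999.5) = 2.237×10^14 m³ of water.
Spread over 3.55×10^14 m² of ocean, Δh = 2.237×10^14 / 3.55×10^14 = 0.630 m.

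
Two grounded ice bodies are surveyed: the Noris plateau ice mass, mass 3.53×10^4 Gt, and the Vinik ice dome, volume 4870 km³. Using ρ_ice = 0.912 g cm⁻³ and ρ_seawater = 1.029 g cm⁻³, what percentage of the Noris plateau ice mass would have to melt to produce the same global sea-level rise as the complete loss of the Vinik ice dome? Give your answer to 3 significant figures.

≈ 12.6 %

Equal sea-level rise means equal mass of meltwater, i.e. equal mass of ice lost.
Ice mass of Vinik: 4.441×10^15 kg; ice mass of Noris: 3.530×10^16 kg.
Fraction required = 4.441×10^15 / 3.530×10^16 = 0.126 → 12.6 %.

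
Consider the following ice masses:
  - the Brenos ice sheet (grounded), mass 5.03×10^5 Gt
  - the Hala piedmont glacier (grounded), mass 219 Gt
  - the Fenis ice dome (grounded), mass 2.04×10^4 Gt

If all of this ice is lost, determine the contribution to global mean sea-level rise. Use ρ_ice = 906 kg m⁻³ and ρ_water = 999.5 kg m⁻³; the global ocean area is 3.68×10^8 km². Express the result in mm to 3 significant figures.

Brenos: 5.03×10^5 Gt = 5.030×10^17 kg; dividing by ρ_w = 999.5 kg m⁻³ gives 5.033×10^14 m³ of water.
Hala: 219 Gt = 2.190×10^14 kg; dividing by ρ_w = 999.5 kg m⁻³ gives 2.191×10^11 m³ of water.
Fenis: 2.04×10^4 Gt = 2.040×10^16 kg; dividing by ρ_w = 999.5 kg m⁻³ gives 2.041×10^13 m³ of water.
Total added water ≈ 5.239×10^14 m³ over 3.68×10^14 m² → Δh = 1.42 m = 1420 mm.

≈ 1420 mm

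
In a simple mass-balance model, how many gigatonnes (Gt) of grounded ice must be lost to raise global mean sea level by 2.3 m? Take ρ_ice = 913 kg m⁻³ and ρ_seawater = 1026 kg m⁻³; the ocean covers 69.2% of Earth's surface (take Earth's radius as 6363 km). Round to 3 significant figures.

≈ 8.31×10^5 Gt

Required water volume = Δh × A = 2.3 m × 3.52×10^14 m² = 8.098×10^14 m³.
ρ_w = 1026 kg m⁻³, so the mass of water = 8.098×10^14 m³ × 1026 kg m⁻³ = 8.308×10^17 kg = 8.31×10^5 Gt (and the same mass of ice, by conservation).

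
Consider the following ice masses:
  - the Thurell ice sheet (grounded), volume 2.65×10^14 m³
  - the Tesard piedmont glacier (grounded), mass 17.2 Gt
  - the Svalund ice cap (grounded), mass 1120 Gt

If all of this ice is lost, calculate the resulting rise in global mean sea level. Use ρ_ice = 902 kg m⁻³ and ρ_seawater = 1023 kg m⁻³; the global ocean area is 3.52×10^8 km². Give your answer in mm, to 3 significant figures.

≈ 667 mm

Thurell: 2.65×10^14 m³ × (902/1023) = 2.337×10^14 m³ of water.
Tesard: 17.2 Gt = 1.720×10^13 kg; dividing by ρ_w = 1023 kg m⁻³ gives 1.681×10^10 m³ of water.
Svalund: 1120 Gt = 1.120×10^15 kg; dividing by ρ_w = 1023 kg m⁻³ gives 1.095×10^12 m³ of water.
Total added water ≈ 2.348×10^14 m³ over 3.52×10^14 m² → Δh = 0.667 m = 667 mm.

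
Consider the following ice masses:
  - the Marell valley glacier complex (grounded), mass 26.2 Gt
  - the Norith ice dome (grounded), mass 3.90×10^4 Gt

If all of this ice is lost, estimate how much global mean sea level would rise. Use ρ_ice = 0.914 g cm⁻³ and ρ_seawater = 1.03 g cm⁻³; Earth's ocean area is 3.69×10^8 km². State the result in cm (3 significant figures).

Marell: 26.2 Gt = 2.620×10^13 kg; dividing by ρ_w = 1.03 g cm⁻³ = 1030 kg m⁻³ gives 2.544×10^10 m³ of water.
Norith: 3.90×10^4 Gt = 3.900×10^16 kg; dividing by ρ_w = 1030 kg m⁻³ gives 3.786×10^13 m³ of water.
Total added water ≈ 3.789×10^13 m³ over 3.69×10^14 m² → Δh = 0.103 m = 10.3 cm.

≈ 10.3 cm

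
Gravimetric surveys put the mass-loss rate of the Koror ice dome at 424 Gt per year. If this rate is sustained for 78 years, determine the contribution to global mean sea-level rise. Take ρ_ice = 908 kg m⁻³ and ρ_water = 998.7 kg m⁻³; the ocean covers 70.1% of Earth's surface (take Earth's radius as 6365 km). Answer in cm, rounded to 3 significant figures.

Total mass lost = 424 Gt/yr × 78 yr = 3.307×10^4 Gt = 3.307×10^16 kg.
ρ_w = 998.7 kg m⁻³, so water volume = 3.307×10^16 / 998.7 = 3.312×10^13 m³.
Δh = 3.312×10^13 / 3.57×10^14 = 0.0928 m = 9.28 cm.

≈ 9.28 cm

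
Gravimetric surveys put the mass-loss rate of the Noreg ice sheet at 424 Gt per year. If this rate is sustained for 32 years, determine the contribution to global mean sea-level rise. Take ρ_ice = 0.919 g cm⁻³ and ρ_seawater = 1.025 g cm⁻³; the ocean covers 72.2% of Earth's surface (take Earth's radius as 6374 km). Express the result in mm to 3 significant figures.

≈ 35.9 mm

Total mass lost = 424 Gt/yr × 32 yr = 1.357×10^4 Gt = 1.357×10^16 kg.
ρ_w = 1.025 g cm⁻³ = 1025 kg m⁻³, so water volume = 1.357×10^16 / 1025 = 1.324×10^13 m³.
Δh = 1.324×10^13 / 3.69×10^14 = 0.0359 m = 35.9 mm.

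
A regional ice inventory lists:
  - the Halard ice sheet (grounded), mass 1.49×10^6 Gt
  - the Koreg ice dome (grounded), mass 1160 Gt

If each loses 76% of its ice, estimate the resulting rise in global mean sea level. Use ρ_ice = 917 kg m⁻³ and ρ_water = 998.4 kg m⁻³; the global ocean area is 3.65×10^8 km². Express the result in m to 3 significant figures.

≈ 3.11 m

Halard: 0.76 × 1.49×10^6 Gt = 1.132×10^18 kg; dividing by ρ_w = 998.4 kg m⁻³ gives 1.134×10^15 m³ of water.
Koreg: 0.76 × 1160 Gt = 8.816×10^14 kg; dividing by ρ_w = 998.4 kg m⁻³ gives 8.830×10^11 m³ of water.
Total added water ≈ 1.135×10^15 m³ over 3.65×10^14 m² → Δh = 3.11 m.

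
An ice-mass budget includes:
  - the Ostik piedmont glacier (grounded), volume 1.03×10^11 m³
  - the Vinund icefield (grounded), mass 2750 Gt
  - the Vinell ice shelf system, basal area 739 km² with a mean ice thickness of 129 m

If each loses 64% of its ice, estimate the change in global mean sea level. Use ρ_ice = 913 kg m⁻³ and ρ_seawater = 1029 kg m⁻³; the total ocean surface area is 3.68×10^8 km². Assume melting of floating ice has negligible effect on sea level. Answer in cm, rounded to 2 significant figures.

≈ 0.48 cm

Ostik: 0.64 × 1.03×10^11 m³ × (913/1029) = 5.849×10^10 m³ of water.
Vinund: 0.64 × 2750 Gt = 1.760×10^15 kg; dividing by ρ_w = 1029 kg m⁻³ gives 1.710×10^12 m³ of water.
The Vinell ice shelf system is floating and already displaces its own weight of water, so its melt adds essentially nothing to sea level.
Total added water ≈ 1.769×10^12 m³ over 3.68×10^14 m² → Δh = 4.81×10^-3 m = 0.48 cm.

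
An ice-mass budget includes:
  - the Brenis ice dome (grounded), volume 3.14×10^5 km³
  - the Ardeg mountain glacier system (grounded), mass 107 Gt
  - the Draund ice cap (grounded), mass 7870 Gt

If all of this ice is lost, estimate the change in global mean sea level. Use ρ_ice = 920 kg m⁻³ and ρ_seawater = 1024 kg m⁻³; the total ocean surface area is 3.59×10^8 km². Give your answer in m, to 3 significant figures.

≈ 0.808 m

Brenis: 3.14×10^5 km³ × (920/1024) = 2.821×10^5 km³ of water.
Ardeg: 107 Gt = 1.070×10^14 kg; dividing by ρ_w = 1024 kg m⁻³ gives 1.045×10^11 m³ of water.
Draund: 7870 Gt = 7.870×10^15 kg; dividing by ρ_w = 1024 kg m⁻³ gives 7.686×10^12 m³ of water.
Total added water ≈ 2.899×10^14 m³ over 3.59×10^14 m² → Δh = 0.808 m.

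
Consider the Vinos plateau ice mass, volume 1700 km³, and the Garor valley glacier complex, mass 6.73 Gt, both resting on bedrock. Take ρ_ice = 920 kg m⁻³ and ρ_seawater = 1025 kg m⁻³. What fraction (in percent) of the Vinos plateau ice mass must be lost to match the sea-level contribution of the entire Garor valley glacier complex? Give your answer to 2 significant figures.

≈ 0.43 %

Equal sea-level rise means equal mass of meltwater, i.e. equal mass of ice lost.
Ice mass of Garor: 6.730×10^12 kg; ice mass of Vinos: 1.564×10^15 kg.
Fraction required = 6.730×10^12 / 1.564×10^15 = 4.30×10^-3 → 0.43 %.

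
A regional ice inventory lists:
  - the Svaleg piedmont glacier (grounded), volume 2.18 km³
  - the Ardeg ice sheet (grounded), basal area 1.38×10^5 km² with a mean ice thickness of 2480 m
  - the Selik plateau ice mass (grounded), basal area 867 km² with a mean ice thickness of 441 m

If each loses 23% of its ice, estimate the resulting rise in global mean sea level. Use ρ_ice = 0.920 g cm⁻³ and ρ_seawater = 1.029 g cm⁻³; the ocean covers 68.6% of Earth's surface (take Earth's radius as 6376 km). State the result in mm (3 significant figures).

Svaleg: 0.23 × 2.18 km³ × (920/1029) = 0.4483 km³ of water.
Ardeg: ice volume = 1.38×10^5 km² × 2480 m = 3.422×10^5 km³; 0.23 × 3.422×10^5 × (920/1029) = 7.038×10^4 km³ of water.
Selik: ice volume = 867 km² × 441 m = 382.3 km³; 0.23 × 382.3 × (920/1029) = 78.62 km³ of water.
Total added water ≈ 7.046×10^13 m³ over 3.50×10^14 m² → Δh = 0.201 m = 201 mm.

≈ 201 mm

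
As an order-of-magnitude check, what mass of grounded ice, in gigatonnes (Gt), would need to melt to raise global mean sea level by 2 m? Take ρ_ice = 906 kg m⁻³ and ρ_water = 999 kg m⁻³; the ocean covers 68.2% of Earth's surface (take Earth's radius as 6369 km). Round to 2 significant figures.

Required water volume = Δh × A = 2 m × 3.48×10^14 m² = 6.953×10^14 m³.
ρ_w = 999 kg m⁻³, so the mass of water = 6.953×10^14 m³ × 999 kg m⁻³ = 6.946×10^17 kg = 6.9×10^5 Gt (and the same mass of ice, by conservation).

≈ 6.9×10^5 Gt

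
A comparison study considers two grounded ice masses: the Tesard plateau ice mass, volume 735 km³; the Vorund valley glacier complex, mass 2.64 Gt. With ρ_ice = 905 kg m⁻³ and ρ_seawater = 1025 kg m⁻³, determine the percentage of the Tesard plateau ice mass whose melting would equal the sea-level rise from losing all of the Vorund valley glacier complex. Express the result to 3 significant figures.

≈ 0.397 %

Equal sea-level rise means equal mass of meltwater, i.e. equal mass of ice lost.
Ice mass of Vorund: 2.640×10^12 kg; ice mass of Tesard: 6.652×10^14 kg.
Fraction required = 2.640×10^12 / 6.652×10^14 = 3.97×10^-3 → 0.397 %.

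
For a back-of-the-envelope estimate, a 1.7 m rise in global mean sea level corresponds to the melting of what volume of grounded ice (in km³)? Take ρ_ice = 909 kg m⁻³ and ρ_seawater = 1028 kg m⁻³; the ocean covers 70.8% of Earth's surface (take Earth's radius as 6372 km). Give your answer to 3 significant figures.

≈ 6.95×10^5 km³

Required water volume = Δh × A = 1.7 m × 3.61×10^14 m² = 6.141×10^14 m³ = 6.141×10^5 km³.
Ice volume = water volume × ρ_w/ρ_ice = 6.141×10^5 × 1028/909 = 6.95×10^5 km³.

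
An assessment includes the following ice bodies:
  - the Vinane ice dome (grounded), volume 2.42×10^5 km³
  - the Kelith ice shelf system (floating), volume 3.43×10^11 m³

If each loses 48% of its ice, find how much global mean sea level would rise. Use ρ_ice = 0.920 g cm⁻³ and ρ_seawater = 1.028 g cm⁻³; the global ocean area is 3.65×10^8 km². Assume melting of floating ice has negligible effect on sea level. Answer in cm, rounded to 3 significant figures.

≈ 28.5 cm

Vinane: 0.48 × 2.42×10^5 km³ × (920/1028) = 1.040×10^5 km³ of water.
The Kelith ice shelf system is floating and already displaces its own weight of water, so its melt adds essentially nothing to sea level.
Total added water ≈ 1.040×10^14 m³ over 3.65×10^14 m² → Δh = 0.285 m = 28.5 cm.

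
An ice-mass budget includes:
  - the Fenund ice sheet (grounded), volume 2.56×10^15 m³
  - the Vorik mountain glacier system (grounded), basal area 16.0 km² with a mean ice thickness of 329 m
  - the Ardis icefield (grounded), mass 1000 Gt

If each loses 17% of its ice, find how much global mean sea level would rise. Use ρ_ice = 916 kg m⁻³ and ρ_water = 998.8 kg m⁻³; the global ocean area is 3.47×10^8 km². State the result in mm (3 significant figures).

Fenund: 0.17 × 2.56×10^15 m³ × (916/998.8) = 3.991×10^14 m³ of water.
Vorik: ice volume = 16.0 km² × 329 m = 5.264 km³; 0.17 × 5.264 × (916/998.8) = 0.8207 km³ of water.
Ardis: 0.17 × 1000 Gt = 1.700×10^14 kg; dividing by ρ_w = 998.8 kg m⁻³ gives 1.702×10^11 m³ of water.
Total added water ≈ 3.993×10^14 m³ over 3.47×10^14 m² → Δh = 1.15 m = 1150 mm.

≈ 1150 mm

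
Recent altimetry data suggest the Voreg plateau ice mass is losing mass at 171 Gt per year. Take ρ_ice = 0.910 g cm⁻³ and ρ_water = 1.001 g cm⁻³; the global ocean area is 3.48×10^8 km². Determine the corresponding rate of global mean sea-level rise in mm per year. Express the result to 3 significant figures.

ρ_w = 1.001 g cm⁻³ = 1001 kg m⁻³. Annual water volume added = 171 Gt / ρ_w = 1.710×10^14 kg / 1001 kg m⁻³ = 1.708×10^11 m³.
Δh per year = 1.708×10^11 / 3.48×10^14 = 4.91×10^-4 m = 0.491 mm.

≈ 0.491 mm/yr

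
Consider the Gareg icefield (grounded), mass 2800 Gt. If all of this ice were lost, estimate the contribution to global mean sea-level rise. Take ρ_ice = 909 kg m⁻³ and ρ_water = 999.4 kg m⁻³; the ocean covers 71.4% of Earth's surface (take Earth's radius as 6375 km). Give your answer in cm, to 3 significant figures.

Gareg: 2800 Gt = 2.800×10^15 kg; dividing by ρ_w = 999.4 kg m⁻³ gives 2.802×10^12 m³ of water.
Spread over 3.65×10^14 m² of ocean, Δh = 2.802×10^12 / 3.65×10^14 = 7.68×10^-3 m = 0.768 cm.

≈ 0.768 cm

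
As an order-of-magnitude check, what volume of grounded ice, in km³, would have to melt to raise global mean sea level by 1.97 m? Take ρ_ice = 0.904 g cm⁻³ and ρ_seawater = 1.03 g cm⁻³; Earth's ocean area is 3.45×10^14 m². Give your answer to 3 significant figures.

Required water volume = Δh × A = 1.97 m × 3.45×10^14 m² = 6.796×10^14 m³ = 6.796×10^5 km³.
Ice volume = water volume × ρ_w/ρ_ice = 6.796×10^5 × 1030/904 = 7.74×10^5 km³.

≈ 7.74×10^5 km³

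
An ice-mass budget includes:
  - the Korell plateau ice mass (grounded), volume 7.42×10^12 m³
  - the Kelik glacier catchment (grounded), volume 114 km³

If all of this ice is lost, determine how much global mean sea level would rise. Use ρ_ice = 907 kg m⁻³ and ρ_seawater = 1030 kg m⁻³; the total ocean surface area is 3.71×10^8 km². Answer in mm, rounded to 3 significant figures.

≈ 17.9 mm

Korell: 7.42×10^12 m³ × (907/1030) = 6.534×10^12 m³ of water.
Kelik: 114 km³ × (907/1030) = 100.4 km³ of water.
Total added water ≈ 6.634×10^12 m³ over 3.71×10^14 m² → Δh = 0.0179 m = 17.9 mm.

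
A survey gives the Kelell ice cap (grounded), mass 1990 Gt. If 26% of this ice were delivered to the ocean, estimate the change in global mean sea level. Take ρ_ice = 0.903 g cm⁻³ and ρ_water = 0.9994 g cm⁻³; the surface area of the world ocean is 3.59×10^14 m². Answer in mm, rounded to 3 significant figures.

≈ 1.44 mm

Kelell: 0.26 × 1990 Gt = 5.174×10^14 kg; dividing by ρ_w = 0.9994 g cm⁻³ = 999.4 kg m⁻³ gives 5.177×10^11 m³ of water.
Spread over 3.59×10^14 m² of ocean, Δh = 5.177×10^11 / 3.59×10^14 = 1.44×10^-3 m = 1.44 mm.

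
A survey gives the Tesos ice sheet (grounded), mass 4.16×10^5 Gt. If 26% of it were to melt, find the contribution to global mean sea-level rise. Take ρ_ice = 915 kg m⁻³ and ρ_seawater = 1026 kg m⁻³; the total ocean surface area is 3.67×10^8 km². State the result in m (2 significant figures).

Tesos: 0.26 × 4.16×10^5 Gt = 1.082×10^17 kg; dividing by ρ_w = 1026 kg m⁻³ gives 1.054×10^14 m³ of water.
Spread over 3.67×10^14 m² of ocean, Δh = 1.054×10^14 / 3.67×10^14 = 0.287 m.

≈ 0.29 m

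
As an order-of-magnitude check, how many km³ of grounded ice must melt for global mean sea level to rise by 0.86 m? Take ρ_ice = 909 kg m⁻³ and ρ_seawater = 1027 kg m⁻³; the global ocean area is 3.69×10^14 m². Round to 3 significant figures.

≈ 3.59×10^5 km³

Required water volume = Δh × A = 0.86 m × 3.69×10^14 m² = 3.173×10^14 m³ = 3.173×10^5 km³.
Ice volume = water volume × ρ_w/ρ_ice = 3.173×10^5 × 1027/909 = 3.59×10^5 km³.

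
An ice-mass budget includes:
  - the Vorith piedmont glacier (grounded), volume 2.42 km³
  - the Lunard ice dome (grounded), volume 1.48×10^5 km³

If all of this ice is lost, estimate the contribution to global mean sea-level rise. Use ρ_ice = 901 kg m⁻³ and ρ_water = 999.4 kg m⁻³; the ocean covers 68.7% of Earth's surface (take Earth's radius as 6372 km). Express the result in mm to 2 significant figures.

Vorith: 2.42 km³ × (901/999.4) = 2.182 km³ of water.
Lunard: 1.48×10^5 km³ × (901/999.4) = 1.334×10^5 km³ of water.
Total added water ≈ 1.334×10^14 m³ over 3.51×10^14 m² → Δh = 0.381 m = 380 mm.

≈ 380 mm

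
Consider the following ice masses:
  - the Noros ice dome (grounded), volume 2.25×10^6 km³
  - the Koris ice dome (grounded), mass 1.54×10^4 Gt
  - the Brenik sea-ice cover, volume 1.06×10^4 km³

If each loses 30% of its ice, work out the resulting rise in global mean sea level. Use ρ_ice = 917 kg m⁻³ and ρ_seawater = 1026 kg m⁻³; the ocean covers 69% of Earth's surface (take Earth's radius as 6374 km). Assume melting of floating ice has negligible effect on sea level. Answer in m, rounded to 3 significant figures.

Noros: 0.3 × 2.25×10^6 km³ × (917/1026) = 6.033×10^5 km³ of water.
Koris: 0.3 × 1.54×10^4 Gt = 4.620×10^15 kg; dividing by ρ_w = 1026 kg m⁻³ gives 4.503×10^12 m³ of water.
The Brenik sea-ice cover is floating and already displaces its own weight of water, so its melt adds essentially nothing to sea level.
Total added water ≈ 6.078×10^14 m³ over 3.52×10^14 m² → Δh = 1.73 m.

≈ 1.73 m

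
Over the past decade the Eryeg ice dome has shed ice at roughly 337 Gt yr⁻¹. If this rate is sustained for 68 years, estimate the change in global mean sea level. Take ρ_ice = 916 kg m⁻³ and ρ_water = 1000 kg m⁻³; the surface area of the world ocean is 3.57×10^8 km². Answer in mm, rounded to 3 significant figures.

≈ 64.2 mm

Total mass lost = 337 Gt/yr × 68 yr = 2.292×10^4 Gt = 2.292×10^16 kg.
ρ_w = 1000 kg m⁻³, so water volume = 2.292×10^16 / 1000 = 2.292×10^13 m³.
Δh = 2.292×10^13 / 3.57×10^14 = 0.0642 m = 64.2 mm.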